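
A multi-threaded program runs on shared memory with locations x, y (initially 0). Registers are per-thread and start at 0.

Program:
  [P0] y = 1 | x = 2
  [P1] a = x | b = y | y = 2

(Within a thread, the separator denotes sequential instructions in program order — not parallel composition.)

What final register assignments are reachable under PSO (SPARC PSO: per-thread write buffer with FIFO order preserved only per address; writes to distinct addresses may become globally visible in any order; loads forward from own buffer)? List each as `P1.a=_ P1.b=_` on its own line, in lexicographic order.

P1.a=0 P1.b=0
P1.a=0 P1.b=1
P1.a=2 P1.b=0
P1.a=2 P1.b=1

outcome vector order: (P1.a,P1.b)
|PSO outcomes| = 4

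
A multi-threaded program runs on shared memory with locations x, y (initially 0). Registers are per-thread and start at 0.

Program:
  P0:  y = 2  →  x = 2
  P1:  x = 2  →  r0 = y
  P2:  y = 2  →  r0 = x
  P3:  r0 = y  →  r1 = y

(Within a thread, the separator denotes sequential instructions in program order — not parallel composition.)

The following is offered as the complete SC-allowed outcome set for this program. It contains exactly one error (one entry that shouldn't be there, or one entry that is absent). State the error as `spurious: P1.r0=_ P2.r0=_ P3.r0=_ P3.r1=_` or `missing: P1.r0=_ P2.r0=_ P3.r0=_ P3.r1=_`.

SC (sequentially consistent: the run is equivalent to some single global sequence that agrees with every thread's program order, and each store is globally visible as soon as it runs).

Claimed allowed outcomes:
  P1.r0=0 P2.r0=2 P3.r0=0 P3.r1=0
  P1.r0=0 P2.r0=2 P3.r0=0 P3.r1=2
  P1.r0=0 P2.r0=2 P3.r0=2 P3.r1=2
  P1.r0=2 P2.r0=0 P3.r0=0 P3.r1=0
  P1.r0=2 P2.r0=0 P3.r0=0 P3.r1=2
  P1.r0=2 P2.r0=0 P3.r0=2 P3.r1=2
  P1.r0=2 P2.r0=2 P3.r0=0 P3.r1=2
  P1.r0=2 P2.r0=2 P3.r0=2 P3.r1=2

outcome vector order: (P1.r0,P2.r0,P3.r0,P3.r1)
[SC] allowed = {0200; 0202; 0222; 2000; 2002; 2022; 2200; 2202; 2222}
SC∖claimed = {2200}

missing: P1.r0=2 P2.r0=2 P3.r0=0 P3.r1=0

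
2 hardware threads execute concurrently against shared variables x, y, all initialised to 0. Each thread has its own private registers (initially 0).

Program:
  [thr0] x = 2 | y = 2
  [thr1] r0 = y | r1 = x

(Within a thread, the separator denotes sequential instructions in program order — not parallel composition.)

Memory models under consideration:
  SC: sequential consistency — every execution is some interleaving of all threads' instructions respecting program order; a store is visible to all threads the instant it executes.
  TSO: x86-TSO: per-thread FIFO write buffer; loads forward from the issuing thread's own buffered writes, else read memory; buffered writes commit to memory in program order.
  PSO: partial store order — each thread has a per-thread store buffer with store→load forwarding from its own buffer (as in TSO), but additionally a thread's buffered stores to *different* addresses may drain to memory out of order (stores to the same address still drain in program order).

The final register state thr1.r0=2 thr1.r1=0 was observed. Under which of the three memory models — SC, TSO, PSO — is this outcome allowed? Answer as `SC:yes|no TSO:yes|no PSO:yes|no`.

SC:no TSO:no PSO:yes

outcome vector order: (thr1.r0,thr1.r1)
[SC] allowed = {(0,0) (0,2) (2,2)}
[TSO] allowed = {(0,0) (0,2) (2,2)}
[PSO] allowed = {(0,0) (0,2) (2,0) (2,2)}
target (2,0) ∈ {PSO}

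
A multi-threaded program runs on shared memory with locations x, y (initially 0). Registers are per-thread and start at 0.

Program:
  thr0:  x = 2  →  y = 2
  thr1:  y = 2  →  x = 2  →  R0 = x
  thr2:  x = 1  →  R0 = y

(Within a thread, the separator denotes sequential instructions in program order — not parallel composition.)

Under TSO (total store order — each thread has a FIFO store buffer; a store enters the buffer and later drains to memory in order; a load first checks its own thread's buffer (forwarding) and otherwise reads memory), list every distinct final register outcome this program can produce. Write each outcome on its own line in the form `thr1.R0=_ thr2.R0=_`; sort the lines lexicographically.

thr1.R0=1 thr2.R0=0
thr1.R0=1 thr2.R0=2
thr1.R0=2 thr2.R0=0
thr1.R0=2 thr2.R0=2

outcome vector order: (thr1.R0,thr2.R0)
|TSO outcomes| = 4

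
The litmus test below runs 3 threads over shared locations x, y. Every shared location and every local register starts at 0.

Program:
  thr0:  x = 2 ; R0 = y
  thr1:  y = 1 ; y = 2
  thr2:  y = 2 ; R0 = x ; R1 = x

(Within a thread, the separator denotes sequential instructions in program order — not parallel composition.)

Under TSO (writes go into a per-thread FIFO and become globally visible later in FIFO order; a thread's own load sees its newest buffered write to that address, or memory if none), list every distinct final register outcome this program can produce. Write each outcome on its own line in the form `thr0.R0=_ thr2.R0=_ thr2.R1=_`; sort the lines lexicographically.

outcome vector order: (thr0.R0,thr2.R0,thr2.R1)
|TSO outcomes| = 9

thr0.R0=0 thr2.R0=0 thr2.R1=0
thr0.R0=0 thr2.R0=0 thr2.R1=2
thr0.R0=0 thr2.R0=2 thr2.R1=2
thr0.R0=1 thr2.R0=0 thr2.R1=0
thr0.R0=1 thr2.R0=0 thr2.R1=2
thr0.R0=1 thr2.R0=2 thr2.R1=2
thr0.R0=2 thr2.R0=0 thr2.R1=0
thr0.R0=2 thr2.R0=0 thr2.R1=2
thr0.R0=2 thr2.R0=2 thr2.R1=2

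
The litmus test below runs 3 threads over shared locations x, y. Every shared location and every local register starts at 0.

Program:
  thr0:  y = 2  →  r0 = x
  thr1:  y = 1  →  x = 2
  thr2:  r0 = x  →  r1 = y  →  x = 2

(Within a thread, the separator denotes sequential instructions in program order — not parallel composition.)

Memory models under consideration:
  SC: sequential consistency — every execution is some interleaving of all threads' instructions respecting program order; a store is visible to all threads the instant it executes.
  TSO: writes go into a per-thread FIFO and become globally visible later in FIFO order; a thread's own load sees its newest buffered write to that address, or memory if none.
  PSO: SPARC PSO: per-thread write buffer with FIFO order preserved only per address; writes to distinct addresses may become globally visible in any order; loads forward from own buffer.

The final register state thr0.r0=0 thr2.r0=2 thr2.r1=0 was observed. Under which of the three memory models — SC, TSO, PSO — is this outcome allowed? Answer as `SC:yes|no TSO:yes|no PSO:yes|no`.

outcome vector order: (thr0.r0,thr2.r0,thr2.r1)
[SC] allowed = {000 001 002 021 022 200 201 202 221 222}
[TSO] allowed = {000 001 002 021 022 200 201 202 221 222}
[PSO] allowed = {000 001 002 020 021 022 200 201 202 220 221 222}
target 020 ∈ {PSO}

SC:no TSO:no PSO:yes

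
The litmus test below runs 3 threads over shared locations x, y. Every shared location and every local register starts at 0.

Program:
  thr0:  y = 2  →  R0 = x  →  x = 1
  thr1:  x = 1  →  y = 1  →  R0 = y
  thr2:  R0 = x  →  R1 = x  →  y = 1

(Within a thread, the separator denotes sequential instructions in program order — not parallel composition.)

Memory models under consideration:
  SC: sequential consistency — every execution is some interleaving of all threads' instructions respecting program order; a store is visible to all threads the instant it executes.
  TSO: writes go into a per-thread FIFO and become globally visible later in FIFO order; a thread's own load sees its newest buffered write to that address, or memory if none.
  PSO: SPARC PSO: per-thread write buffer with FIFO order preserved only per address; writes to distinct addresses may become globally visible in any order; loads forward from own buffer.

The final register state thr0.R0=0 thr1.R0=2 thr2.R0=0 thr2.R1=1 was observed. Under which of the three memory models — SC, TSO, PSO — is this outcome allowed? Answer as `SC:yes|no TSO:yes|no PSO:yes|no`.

SC:no TSO:yes PSO:yes

outcome vector order: (thr0.R0,thr1.R0,thr2.R0,thr2.R1)
[SC] allowed = {0/1/0/0 0/1/0/1 0/1/1/1 1/1/0/0 1/1/0/1 1/1/1/1 1/2/0/0 1/2/0/1 1/2/1/1}
[TSO] allowed = {0/1/0/0 0/1/0/1 0/1/1/1 0/2/0/0 0/2/0/1 0/2/1/1 1/1/0/0 1/1/0/1 1/1/1/1 1/2/0/0 1/2/0/1 1/2/1/1}
[PSO] allowed = {0/1/0/0 0/1/0/1 0/1/1/1 0/2/0/0 0/2/0/1 0/2/1/1 1/1/0/0 1/1/0/1 1/1/1/1 1/2/0/0 1/2/0/1 1/2/1/1}
target 0/2/0/1 ∈ {TSO,PSO}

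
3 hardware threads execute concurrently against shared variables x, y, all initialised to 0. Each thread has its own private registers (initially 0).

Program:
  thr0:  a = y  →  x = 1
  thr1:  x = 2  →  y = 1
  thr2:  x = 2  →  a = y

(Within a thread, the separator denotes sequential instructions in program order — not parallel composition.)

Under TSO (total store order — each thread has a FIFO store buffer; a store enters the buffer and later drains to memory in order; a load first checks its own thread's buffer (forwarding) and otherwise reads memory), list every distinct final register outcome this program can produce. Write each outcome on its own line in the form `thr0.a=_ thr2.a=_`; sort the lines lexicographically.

thr0.a=0 thr2.a=0
thr0.a=0 thr2.a=1
thr0.a=1 thr2.a=0
thr0.a=1 thr2.a=1

outcome vector order: (thr0.a,thr2.a)
|TSO outcomes| = 4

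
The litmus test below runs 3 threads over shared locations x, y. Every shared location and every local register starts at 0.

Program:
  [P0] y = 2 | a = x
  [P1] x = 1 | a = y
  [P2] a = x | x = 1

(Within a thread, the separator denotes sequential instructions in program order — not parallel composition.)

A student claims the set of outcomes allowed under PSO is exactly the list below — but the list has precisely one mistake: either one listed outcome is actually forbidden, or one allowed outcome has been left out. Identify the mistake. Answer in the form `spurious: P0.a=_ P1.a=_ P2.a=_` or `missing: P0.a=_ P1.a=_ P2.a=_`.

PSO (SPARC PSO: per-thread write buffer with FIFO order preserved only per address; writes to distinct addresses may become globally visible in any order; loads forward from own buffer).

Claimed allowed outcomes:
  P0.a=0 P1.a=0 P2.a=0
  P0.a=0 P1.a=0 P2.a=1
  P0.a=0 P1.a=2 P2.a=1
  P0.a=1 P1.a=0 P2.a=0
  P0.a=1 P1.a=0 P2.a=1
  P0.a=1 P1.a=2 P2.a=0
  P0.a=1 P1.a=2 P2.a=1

outcome vector order: (P0.a,P1.a,P2.a)
PSO: 8 outcomes — {<0 0 0>, <0 0 1>, <0 2 0>, <0 2 1>, <1 0 0>, <1 0 1>, <1 2 0>, <1 2 1>}
PSO∖claimed = {<0 2 0>}

missing: P0.a=0 P1.a=2 P2.a=0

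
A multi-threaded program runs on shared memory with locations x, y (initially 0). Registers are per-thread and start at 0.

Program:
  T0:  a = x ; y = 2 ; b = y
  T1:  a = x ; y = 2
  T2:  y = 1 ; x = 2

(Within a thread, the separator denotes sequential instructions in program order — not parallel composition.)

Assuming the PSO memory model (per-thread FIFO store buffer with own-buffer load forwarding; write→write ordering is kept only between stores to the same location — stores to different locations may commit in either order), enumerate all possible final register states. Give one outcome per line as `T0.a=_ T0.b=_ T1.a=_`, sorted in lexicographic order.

outcome vector order: (T0.a,T0.b,T1.a)
|PSO outcomes| = 8

T0.a=0 T0.b=1 T1.a=0
T0.a=0 T0.b=1 T1.a=2
T0.a=0 T0.b=2 T1.a=0
T0.a=0 T0.b=2 T1.a=2
T0.a=2 T0.b=1 T1.a=0
T0.a=2 T0.b=1 T1.a=2
T0.a=2 T0.b=2 T1.a=0
T0.a=2 T0.b=2 T1.a=2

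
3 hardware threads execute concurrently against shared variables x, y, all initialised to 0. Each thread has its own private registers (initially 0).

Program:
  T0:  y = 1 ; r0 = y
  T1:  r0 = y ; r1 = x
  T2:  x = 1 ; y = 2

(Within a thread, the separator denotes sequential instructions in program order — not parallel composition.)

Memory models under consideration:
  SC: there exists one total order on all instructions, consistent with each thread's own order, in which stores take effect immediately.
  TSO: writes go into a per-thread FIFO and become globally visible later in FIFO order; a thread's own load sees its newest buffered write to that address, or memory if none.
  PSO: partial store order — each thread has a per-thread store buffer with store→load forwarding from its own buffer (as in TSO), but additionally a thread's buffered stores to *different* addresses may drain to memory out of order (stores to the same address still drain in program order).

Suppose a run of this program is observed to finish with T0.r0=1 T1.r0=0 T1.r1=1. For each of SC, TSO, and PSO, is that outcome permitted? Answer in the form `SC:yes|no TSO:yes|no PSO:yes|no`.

outcome vector order: (T0.r0,T1.r0,T1.r1)
SC (10): 1/0/0 1/0/1 1/1/0 1/1/1 1/2/1 2/0/0 2/0/1 2/1/0 2/1/1 2/2/1
TSO (10): 1/0/0 1/0/1 1/1/0 1/1/1 1/2/1 2/0/0 2/0/1 2/1/0 2/1/1 2/2/1
PSO (12): 1/0/0 1/0/1 1/1/0 1/1/1 1/2/0 1/2/1 2/0/0 2/0/1 2/1/0 2/1/1 2/2/0 2/2/1
target 1/0/1 ∈ {SC,TSO,PSO}

SC:yes TSO:yes PSO:yes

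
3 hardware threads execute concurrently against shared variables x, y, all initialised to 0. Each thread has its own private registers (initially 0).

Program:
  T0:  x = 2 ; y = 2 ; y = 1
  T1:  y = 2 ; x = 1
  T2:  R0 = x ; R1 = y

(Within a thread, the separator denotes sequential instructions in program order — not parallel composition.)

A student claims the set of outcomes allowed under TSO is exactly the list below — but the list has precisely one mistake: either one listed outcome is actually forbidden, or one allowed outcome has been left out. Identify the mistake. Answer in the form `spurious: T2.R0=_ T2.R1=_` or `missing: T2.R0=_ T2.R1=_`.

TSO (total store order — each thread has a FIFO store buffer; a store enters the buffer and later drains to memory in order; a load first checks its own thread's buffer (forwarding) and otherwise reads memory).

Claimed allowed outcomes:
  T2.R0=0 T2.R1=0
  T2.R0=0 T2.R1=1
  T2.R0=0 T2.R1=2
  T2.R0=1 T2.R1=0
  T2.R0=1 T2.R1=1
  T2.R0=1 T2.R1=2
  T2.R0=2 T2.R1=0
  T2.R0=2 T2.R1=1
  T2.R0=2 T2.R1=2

spurious: T2.R0=1 T2.R1=0

outcome vector order: (T2.R0,T2.R1)
TSO: 8 outcomes — {(0,0); (0,1); (0,2); (1,1); (1,2); (2,0); (2,1); (2,2)}
claimed∖TSO = {(1,0)}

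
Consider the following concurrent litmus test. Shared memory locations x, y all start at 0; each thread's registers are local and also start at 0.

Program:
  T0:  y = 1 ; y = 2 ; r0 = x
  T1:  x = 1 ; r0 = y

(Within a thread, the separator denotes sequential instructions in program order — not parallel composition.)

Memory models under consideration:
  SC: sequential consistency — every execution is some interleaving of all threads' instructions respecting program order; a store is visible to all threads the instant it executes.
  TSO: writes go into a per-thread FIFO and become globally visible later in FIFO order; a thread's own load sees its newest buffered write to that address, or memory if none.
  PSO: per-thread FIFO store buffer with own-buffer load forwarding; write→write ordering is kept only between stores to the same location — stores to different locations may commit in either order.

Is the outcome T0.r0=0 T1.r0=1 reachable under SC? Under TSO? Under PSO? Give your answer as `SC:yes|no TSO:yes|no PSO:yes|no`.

outcome vector order: (T0.r0,T1.r0)
SC (4): 02, 10, 11, 12
TSO (6): 00, 01, 02, 10, 11, 12
PSO (6): 00, 01, 02, 10, 11, 12
target 01 ∈ {TSO,PSO}

SC:no TSO:yes PSO:yes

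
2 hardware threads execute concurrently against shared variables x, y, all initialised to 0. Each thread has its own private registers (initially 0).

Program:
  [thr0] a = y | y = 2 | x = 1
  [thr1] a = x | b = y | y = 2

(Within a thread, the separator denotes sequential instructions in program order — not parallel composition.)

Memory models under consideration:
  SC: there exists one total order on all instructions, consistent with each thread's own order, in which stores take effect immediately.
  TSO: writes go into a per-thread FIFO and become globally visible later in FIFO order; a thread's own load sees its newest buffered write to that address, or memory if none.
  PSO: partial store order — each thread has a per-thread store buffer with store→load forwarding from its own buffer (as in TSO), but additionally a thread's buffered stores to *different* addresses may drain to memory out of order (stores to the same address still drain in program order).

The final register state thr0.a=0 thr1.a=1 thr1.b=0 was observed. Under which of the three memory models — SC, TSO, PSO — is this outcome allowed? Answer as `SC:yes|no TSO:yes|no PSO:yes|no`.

outcome vector order: (thr0.a,thr1.a,thr1.b)
SC: 4 outcomes — {<0 0 0>; <0 0 2>; <0 1 2>; <2 0 0>}
TSO: 4 outcomes — {<0 0 0>; <0 0 2>; <0 1 2>; <2 0 0>}
PSO: 5 outcomes — {<0 0 0>; <0 0 2>; <0 1 0>; <0 1 2>; <2 0 0>}
target <0 1 0> ∈ {PSO}

SC:no TSO:no PSO:yes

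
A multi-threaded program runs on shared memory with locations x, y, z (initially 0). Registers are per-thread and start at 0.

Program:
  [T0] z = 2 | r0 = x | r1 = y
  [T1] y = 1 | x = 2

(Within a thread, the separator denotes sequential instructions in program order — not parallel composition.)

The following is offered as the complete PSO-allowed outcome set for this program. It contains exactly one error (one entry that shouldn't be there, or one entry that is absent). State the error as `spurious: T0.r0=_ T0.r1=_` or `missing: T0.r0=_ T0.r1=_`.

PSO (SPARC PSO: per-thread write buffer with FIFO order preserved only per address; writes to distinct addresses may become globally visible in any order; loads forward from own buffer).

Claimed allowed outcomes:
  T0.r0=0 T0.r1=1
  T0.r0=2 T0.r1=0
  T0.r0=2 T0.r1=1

outcome vector order: (T0.r0,T0.r1)
under PSO → 0/0; 0/1; 2/0; 2/1
PSO∖claimed = {0/0}

missing: T0.r0=0 T0.r1=0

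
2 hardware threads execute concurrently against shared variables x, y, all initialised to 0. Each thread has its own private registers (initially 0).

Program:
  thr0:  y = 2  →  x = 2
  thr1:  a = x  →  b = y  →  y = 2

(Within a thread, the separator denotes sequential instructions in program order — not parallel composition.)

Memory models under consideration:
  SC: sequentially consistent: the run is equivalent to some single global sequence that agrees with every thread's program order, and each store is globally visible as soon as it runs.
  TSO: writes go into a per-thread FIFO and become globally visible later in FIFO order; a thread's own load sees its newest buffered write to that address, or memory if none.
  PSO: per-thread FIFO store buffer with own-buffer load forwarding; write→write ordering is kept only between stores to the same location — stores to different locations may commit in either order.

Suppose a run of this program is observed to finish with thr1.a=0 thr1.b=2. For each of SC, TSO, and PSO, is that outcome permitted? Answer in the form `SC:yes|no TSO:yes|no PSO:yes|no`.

outcome vector order: (thr1.a,thr1.b)
[SC] allowed = {00, 02, 22}
[TSO] allowed = {00, 02, 22}
[PSO] allowed = {00, 02, 20, 22}
target 02 ∈ {SC,TSO,PSO}

SC:yes TSO:yes PSO:yes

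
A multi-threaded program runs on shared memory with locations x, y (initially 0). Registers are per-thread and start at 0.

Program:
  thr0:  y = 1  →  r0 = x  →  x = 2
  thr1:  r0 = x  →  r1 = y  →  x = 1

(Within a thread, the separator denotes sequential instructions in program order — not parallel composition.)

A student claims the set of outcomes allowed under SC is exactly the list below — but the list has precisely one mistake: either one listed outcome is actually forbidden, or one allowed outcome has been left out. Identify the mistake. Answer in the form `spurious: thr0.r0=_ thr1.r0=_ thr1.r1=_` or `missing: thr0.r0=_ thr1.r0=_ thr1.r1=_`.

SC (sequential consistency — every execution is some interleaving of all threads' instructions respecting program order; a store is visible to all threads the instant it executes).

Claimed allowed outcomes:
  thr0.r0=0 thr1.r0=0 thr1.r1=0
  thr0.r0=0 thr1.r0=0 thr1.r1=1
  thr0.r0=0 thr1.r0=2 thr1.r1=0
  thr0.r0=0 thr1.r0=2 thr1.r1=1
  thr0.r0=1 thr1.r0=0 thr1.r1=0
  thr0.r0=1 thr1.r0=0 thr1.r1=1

outcome vector order: (thr0.r0,thr1.r0,thr1.r1)
SC (5): 0/0/0; 0/0/1; 0/2/1; 1/0/0; 1/0/1
claimed∖SC = {0/2/0}

spurious: thr0.r0=0 thr1.r0=2 thr1.r1=0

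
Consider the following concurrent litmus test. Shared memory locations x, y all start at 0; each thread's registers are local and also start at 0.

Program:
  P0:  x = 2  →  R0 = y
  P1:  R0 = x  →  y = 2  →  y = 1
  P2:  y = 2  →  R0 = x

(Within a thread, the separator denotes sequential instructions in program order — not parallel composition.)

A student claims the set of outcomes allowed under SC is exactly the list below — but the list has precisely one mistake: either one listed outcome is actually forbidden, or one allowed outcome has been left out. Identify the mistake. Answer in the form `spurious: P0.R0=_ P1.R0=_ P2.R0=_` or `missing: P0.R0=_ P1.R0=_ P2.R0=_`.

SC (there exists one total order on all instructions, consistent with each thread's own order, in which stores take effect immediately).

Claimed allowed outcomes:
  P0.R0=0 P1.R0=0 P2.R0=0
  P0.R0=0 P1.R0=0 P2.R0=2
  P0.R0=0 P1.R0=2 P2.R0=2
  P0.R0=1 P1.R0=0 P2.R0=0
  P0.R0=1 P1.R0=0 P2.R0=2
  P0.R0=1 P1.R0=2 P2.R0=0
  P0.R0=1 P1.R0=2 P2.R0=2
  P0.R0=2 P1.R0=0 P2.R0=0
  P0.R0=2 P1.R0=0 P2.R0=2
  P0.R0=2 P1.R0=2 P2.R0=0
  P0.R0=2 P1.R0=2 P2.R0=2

outcome vector order: (P0.R0,P1.R0,P2.R0)
under SC → <0 0 2>; <0 2 2>; <1 0 0>; <1 0 2>; <1 2 0>; <1 2 2>; <2 0 0>; <2 0 2>; <2 2 0>; <2 2 2>
claimed∖SC = {<0 0 0>}

spurious: P0.R0=0 P1.R0=0 P2.R0=0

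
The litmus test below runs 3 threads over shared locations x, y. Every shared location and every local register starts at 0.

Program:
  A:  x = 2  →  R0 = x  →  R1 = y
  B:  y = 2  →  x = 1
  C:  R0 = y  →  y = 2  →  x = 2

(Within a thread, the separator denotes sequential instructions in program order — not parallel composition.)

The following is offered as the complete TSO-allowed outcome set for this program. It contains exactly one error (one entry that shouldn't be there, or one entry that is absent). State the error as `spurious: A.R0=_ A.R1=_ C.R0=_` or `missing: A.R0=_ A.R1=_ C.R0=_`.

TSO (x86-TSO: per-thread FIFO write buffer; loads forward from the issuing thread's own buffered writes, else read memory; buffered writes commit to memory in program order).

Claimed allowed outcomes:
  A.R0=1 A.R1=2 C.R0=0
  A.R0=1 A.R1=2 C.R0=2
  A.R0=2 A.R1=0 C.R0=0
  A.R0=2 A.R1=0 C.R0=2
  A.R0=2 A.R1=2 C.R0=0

outcome vector order: (A.R0,A.R1,C.R0)
TSO: 6 outcomes — {(1,2,0) (1,2,2) (2,0,0) (2,0,2) (2,2,0) (2,2,2)}
TSO∖claimed = {(2,2,2)}

missing: A.R0=2 A.R1=2 C.R0=2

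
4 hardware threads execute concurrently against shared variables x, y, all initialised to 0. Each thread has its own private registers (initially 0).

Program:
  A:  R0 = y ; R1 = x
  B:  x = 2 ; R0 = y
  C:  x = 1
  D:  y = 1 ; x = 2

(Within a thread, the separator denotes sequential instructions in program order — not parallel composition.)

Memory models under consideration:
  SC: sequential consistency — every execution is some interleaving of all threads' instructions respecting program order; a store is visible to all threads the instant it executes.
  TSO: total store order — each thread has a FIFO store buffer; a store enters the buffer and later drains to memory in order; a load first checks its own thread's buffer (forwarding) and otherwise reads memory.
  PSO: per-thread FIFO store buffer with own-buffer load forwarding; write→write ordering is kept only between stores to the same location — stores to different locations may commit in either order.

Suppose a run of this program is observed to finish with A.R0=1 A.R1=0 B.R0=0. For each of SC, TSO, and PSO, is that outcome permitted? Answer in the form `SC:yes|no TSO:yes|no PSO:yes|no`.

SC:no TSO:yes PSO:yes

outcome vector order: (A.R0,A.R1,B.R0)
SC (11): <0 0 0>, <0 0 1>, <0 1 0>, <0 1 1>, <0 2 0>, <0 2 1>, <1 0 1>, <1 1 0>, <1 1 1>, <1 2 0>, <1 2 1>
TSO (12): <0 0 0>, <0 0 1>, <0 1 0>, <0 1 1>, <0 2 0>, <0 2 1>, <1 0 0>, <1 0 1>, <1 1 0>, <1 1 1>, <1 2 0>, <1 2 1>
PSO (12): <0 0 0>, <0 0 1>, <0 1 0>, <0 1 1>, <0 2 0>, <0 2 1>, <1 0 0>, <1 0 1>, <1 1 0>, <1 1 1>, <1 2 0>, <1 2 1>
target <1 0 0> ∈ {TSO,PSO}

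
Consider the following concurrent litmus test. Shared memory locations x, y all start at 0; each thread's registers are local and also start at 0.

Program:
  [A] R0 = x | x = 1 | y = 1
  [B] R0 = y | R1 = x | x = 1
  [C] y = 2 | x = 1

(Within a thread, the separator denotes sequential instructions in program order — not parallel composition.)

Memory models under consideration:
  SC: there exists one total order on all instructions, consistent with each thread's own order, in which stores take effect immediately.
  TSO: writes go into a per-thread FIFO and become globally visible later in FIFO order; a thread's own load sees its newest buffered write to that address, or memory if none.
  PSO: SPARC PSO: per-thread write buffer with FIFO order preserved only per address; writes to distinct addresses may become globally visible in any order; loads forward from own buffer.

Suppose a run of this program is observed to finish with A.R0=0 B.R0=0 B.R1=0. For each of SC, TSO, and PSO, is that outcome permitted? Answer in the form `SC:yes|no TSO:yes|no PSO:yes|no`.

outcome vector order: (A.R0,B.R0,B.R1)
under SC → 000, 001, 011, 020, 021, 100, 101, 111, 120, 121
under TSO → 000, 001, 011, 020, 021, 100, 101, 111, 120, 121
under PSO → 000, 001, 010, 011, 020, 021, 100, 101, 111, 120, 121
target 000 ∈ {SC,TSO,PSO}

SC:yes TSO:yes PSO:yes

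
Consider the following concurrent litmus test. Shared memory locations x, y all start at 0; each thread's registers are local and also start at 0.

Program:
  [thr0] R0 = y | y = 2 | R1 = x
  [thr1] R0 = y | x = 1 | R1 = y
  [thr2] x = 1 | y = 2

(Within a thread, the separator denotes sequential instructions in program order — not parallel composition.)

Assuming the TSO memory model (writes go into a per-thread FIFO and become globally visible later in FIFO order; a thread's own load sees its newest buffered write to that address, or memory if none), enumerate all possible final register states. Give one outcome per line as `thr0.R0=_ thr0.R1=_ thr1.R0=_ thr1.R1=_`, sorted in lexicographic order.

thr0.R0=0 thr0.R1=0 thr1.R0=0 thr1.R1=0
thr0.R0=0 thr0.R1=0 thr1.R0=0 thr1.R1=2
thr0.R0=0 thr0.R1=0 thr1.R0=2 thr1.R1=2
thr0.R0=0 thr0.R1=1 thr1.R0=0 thr1.R1=0
thr0.R0=0 thr0.R1=1 thr1.R0=0 thr1.R1=2
thr0.R0=0 thr0.R1=1 thr1.R0=2 thr1.R1=2
thr0.R0=2 thr0.R1=1 thr1.R0=0 thr1.R1=0
thr0.R0=2 thr0.R1=1 thr1.R0=0 thr1.R1=2
thr0.R0=2 thr0.R1=1 thr1.R0=2 thr1.R1=2

outcome vector order: (thr0.R0,thr0.R1,thr1.R0,thr1.R1)
|TSO outcomes| = 9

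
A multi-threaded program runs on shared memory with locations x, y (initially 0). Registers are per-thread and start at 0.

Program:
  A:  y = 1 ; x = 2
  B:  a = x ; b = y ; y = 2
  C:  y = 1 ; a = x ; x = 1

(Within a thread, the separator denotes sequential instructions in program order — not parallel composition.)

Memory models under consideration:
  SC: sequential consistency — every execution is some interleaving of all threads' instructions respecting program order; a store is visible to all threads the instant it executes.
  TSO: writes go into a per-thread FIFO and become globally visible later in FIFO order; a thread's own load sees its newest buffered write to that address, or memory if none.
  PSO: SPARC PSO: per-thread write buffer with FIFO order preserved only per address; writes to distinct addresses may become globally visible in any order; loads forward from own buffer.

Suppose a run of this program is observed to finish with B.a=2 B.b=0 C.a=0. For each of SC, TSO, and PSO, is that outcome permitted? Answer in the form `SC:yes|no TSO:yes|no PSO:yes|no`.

outcome vector order: (B.a,B.b,C.a)
SC: 8 outcomes — {000; 002; 010; 012; 110; 112; 210; 212}
TSO: 8 outcomes — {000; 002; 010; 012; 110; 112; 210; 212}
PSO: 12 outcomes — {000; 002; 010; 012; 100; 102; 110; 112; 200; 202; 210; 212}
target 200 ∈ {PSO}

SC:no TSO:no PSO:yes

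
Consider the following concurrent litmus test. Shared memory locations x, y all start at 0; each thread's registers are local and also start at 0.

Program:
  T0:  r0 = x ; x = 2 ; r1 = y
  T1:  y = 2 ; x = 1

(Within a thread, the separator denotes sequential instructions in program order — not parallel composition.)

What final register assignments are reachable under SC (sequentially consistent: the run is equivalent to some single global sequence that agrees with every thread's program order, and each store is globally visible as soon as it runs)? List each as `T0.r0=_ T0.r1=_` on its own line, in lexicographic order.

outcome vector order: (T0.r0,T0.r1)
|SC outcomes| = 3

T0.r0=0 T0.r1=0
T0.r0=0 T0.r1=2
T0.r0=1 T0.r1=2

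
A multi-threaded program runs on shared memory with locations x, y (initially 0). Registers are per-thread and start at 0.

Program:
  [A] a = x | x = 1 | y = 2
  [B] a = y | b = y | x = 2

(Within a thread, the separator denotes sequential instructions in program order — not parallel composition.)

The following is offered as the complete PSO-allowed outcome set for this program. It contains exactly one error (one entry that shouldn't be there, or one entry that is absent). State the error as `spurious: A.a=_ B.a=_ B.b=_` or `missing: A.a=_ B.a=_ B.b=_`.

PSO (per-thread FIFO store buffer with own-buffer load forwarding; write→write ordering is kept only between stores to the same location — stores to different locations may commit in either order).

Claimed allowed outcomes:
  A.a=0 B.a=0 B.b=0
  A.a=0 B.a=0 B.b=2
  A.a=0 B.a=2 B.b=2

missing: A.a=2 B.a=0 B.b=0

outcome vector order: (A.a,B.a,B.b)
[PSO] allowed = {(0,0,0); (0,0,2); (0,2,2); (2,0,0)}
PSO∖claimed = {(2,0,0)}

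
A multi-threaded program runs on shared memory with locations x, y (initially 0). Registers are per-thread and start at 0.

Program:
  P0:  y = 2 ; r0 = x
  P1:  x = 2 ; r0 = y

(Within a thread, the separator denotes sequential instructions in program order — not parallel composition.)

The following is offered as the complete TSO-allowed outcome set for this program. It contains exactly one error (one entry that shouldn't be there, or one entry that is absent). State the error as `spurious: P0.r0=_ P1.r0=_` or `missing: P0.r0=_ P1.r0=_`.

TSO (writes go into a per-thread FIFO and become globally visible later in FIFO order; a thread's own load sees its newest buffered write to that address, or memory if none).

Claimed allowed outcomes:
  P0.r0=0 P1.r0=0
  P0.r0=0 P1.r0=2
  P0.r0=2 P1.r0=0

outcome vector order: (P0.r0,P1.r0)
[TSO] allowed = {0/0, 0/2, 2/0, 2/2}
TSO∖claimed = {2/2}

missing: P0.r0=2 P1.r0=2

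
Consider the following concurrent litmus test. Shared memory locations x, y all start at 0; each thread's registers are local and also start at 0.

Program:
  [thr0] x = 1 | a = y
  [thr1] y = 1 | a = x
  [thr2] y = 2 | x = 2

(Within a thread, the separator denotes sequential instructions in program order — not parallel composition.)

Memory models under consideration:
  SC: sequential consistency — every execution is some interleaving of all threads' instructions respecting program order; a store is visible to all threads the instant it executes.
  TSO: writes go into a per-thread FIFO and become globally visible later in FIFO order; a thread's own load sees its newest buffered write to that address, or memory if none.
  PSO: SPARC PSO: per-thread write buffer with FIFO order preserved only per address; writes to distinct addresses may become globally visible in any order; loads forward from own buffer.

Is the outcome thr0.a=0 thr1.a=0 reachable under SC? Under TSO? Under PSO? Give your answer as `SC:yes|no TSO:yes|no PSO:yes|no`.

SC:no TSO:yes PSO:yes

outcome vector order: (thr0.a,thr1.a)
[SC] allowed = {<0 1>; <0 2>; <1 0>; <1 1>; <1 2>; <2 0>; <2 1>; <2 2>}
[TSO] allowed = {<0 0>; <0 1>; <0 2>; <1 0>; <1 1>; <1 2>; <2 0>; <2 1>; <2 2>}
[PSO] allowed = {<0 0>; <0 1>; <0 2>; <1 0>; <1 1>; <1 2>; <2 0>; <2 1>; <2 2>}
target <0 0> ∈ {TSO,PSO}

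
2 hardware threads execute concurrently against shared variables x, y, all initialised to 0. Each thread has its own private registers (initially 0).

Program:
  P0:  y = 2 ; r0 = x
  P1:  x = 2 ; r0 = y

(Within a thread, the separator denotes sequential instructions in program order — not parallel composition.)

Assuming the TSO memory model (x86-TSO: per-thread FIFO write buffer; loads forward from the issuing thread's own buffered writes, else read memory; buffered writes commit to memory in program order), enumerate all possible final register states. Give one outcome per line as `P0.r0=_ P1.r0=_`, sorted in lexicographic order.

outcome vector order: (P0.r0,P1.r0)
|TSO outcomes| = 4

P0.r0=0 P1.r0=0
P0.r0=0 P1.r0=2
P0.r0=2 P1.r0=0
P0.r0=2 P1.r0=2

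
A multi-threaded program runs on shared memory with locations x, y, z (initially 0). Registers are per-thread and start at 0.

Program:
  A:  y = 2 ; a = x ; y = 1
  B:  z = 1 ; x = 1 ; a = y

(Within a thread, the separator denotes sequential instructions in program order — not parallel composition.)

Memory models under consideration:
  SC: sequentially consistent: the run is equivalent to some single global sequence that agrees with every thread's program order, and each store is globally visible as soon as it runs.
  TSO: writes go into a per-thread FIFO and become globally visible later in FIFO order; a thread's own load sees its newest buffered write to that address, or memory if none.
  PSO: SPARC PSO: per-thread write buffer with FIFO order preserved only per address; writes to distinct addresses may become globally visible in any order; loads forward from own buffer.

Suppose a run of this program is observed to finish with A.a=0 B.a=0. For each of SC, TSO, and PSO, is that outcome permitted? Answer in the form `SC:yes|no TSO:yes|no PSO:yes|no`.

SC:no TSO:yes PSO:yes

outcome vector order: (A.a,B.a)
[SC] allowed = {<0 1>; <0 2>; <1 0>; <1 1>; <1 2>}
[TSO] allowed = {<0 0>; <0 1>; <0 2>; <1 0>; <1 1>; <1 2>}
[PSO] allowed = {<0 0>; <0 1>; <0 2>; <1 0>; <1 1>; <1 2>}
target <0 0> ∈ {TSO,PSO}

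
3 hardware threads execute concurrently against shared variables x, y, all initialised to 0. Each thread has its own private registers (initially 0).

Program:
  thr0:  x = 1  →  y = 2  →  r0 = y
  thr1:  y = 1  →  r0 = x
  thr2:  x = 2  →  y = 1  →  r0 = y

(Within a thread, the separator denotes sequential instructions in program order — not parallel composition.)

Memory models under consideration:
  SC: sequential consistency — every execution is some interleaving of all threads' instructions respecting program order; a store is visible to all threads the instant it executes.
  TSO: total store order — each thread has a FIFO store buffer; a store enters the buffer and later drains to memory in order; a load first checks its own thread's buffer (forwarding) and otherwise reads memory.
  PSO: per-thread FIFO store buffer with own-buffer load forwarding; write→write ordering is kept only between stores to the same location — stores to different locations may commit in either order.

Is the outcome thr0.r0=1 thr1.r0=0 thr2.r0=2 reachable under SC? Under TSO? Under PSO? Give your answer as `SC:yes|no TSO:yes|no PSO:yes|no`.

SC:no TSO:yes PSO:yes

outcome vector order: (thr0.r0,thr1.r0,thr2.r0)
SC (11): <1 0 1>; <1 1 1>; <1 1 2>; <1 2 1>; <1 2 2>; <2 0 1>; <2 0 2>; <2 1 1>; <2 1 2>; <2 2 1>; <2 2 2>
TSO (12): <1 0 1>; <1 0 2>; <1 1 1>; <1 1 2>; <1 2 1>; <1 2 2>; <2 0 1>; <2 0 2>; <2 1 1>; <2 1 2>; <2 2 1>; <2 2 2>
PSO (12): <1 0 1>; <1 0 2>; <1 1 1>; <1 1 2>; <1 2 1>; <1 2 2>; <2 0 1>; <2 0 2>; <2 1 1>; <2 1 2>; <2 2 1>; <2 2 2>
target <1 0 2> ∈ {TSO,PSO}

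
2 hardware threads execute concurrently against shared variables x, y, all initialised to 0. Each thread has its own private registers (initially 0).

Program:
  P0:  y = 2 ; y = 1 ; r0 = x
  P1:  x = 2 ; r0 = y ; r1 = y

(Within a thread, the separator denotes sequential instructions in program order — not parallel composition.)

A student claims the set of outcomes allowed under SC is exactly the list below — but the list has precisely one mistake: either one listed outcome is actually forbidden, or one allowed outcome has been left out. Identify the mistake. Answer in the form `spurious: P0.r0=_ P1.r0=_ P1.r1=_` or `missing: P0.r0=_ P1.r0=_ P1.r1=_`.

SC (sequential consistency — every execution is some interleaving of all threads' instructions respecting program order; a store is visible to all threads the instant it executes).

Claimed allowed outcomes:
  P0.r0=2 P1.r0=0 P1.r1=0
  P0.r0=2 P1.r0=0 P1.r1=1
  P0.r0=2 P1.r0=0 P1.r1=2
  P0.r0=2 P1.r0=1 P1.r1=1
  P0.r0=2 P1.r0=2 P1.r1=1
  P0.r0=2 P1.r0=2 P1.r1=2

outcome vector order: (P0.r0,P1.r0,P1.r1)
SC (7): <0 1 1> <2 0 0> <2 0 1> <2 0 2> <2 1 1> <2 2 1> <2 2 2>
SC∖claimed = {<0 1 1>}

missing: P0.r0=0 P1.r0=1 P1.r1=1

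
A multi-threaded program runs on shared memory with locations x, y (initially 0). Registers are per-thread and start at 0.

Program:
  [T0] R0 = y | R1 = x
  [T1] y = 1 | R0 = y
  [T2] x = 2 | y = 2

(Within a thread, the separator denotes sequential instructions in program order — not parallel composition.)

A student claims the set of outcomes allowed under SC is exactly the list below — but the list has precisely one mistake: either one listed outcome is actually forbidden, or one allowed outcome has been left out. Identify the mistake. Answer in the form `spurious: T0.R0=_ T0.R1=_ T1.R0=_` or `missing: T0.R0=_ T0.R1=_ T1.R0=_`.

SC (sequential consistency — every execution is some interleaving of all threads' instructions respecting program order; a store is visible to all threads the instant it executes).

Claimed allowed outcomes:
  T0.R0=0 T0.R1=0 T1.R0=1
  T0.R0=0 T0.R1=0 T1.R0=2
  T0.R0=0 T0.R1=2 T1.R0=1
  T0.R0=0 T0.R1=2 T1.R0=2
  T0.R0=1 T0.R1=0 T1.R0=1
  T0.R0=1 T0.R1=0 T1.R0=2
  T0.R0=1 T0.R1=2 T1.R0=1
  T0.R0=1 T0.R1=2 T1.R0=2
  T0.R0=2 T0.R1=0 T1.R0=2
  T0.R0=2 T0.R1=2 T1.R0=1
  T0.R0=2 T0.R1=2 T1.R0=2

spurious: T0.R0=2 T0.R1=0 T1.R0=2

outcome vector order: (T0.R0,T0.R1,T1.R0)
under SC → 0/0/1, 0/0/2, 0/2/1, 0/2/2, 1/0/1, 1/0/2, 1/2/1, 1/2/2, 2/2/1, 2/2/2
claimed∖SC = {2/0/2}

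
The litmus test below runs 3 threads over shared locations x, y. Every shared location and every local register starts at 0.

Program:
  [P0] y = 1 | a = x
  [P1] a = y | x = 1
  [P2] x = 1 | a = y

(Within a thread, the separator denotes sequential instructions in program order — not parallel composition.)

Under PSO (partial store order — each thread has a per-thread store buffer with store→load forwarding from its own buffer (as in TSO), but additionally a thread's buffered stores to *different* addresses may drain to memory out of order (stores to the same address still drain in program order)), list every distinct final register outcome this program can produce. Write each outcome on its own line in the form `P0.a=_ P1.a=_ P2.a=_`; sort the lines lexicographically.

P0.a=0 P1.a=0 P2.a=0
P0.a=0 P1.a=0 P2.a=1
P0.a=0 P1.a=1 P2.a=0
P0.a=0 P1.a=1 P2.a=1
P0.a=1 P1.a=0 P2.a=0
P0.a=1 P1.a=0 P2.a=1
P0.a=1 P1.a=1 P2.a=0
P0.a=1 P1.a=1 P2.a=1

outcome vector order: (P0.a,P1.a,P2.a)
|PSO outcomes| = 8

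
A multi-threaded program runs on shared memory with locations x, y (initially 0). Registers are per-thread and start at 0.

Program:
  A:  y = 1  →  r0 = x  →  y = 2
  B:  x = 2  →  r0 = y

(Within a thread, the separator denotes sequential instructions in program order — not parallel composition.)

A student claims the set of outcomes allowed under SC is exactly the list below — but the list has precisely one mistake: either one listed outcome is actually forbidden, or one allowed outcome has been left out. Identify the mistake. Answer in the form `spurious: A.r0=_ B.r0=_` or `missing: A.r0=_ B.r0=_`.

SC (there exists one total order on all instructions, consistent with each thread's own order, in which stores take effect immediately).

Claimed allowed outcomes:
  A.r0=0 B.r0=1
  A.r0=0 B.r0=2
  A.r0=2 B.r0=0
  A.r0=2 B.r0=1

outcome vector order: (A.r0,B.r0)
SC: 5 outcomes — {<0 1>; <0 2>; <2 0>; <2 1>; <2 2>}
SC∖claimed = {<2 2>}

missing: A.r0=2 B.r0=2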